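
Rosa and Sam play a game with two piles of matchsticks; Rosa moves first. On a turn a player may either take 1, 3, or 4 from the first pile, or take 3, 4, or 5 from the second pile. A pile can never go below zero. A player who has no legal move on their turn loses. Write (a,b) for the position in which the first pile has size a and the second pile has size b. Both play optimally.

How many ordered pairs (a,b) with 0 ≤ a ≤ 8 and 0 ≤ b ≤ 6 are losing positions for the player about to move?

20

Classify positions by backward induction: terminal positions (no move available) are L. From any other position, the mover wins iff some move reaches an L.
Every move lowers a or b (never raises either), so fill the grid row by row in increasing a, and left to right within a row: each cell's successors are then already labelled.
      b=0  b=1  b=2  b=3  b=4  b=5  b=6
a=0:    L    L    L    W    W    W    W
a=1:    W    W    W    L    L    L    W
a=2:    L    L    L    W    W    W    W
a=3:    W    W    W    L    L    L    W
a=4:    W    W    W    W    W    W    L
a=5:    W    W    W    W    W    W    W
a=6:    W    W    W    W    W    W    L
a=7:    L    L    L    W    W    W    W
a=8:    W    W    W    L    L    L    W
Cells with no legal move (terminal, hence L): (0,0), (0,1), (0,2).
The remaining L cells, each justified by listing all of its moves:
(1,3): →(0,3)(W), (1,0)(W) — all W, so L
(1,4): →(0,4)(W), (1,1)(W), (1,0)(W) — all W, so L
(1,5): →(0,5)(W), (1,2)(W), (1,1)(W), (1,0)(W) — all W, so L
(2,0): →(1,0)(W) only, which is W, so L
(2,1): →(1,1)(W) only, which is W, so L
(2,2): →(1,2)(W) only, which is W, so L
(3,3): →(2,3)(W), (0,3)(W), (3,0)(W) — all W, so L
(3,4): →(2,4)(W), (0,4)(W), (3,1)(W), (3,0)(W) — all W, so L
(3,5): →(2,5)(W), (0,5)(W), (3,2)(W), (3,1)(W), (3,0)(W) — all W, so L
(4,6): →(3,6)(W), (1,6)(W), (0,6)(W), (4,3)(W), (4,2)(W), (4,1)(W) — all W, so L
(6,6): →(5,6)(W), (3,6)(W), (2,6)(W), (6,3)(W), (6,2)(W), (6,1)(W) — all W, so L
(7,0): →(6,0)(W), (4,0)(W), (3,0)(W) — all W, so L
(7,1): →(6,1)(W), (4,1)(W), (3,1)(W) — all W, so L
(7,2): →(6,2)(W), (4,2)(W), (3,2)(W) — all W, so L
(8,3): →(7,3)(W), (5,3)(W), (4,3)(W), (8,0)(W) — all W, so L
(8,4): →(7,4)(W), (5,4)(W), (4,4)(W), (8,1)(W), (8,0)(W) — all W, so L
(8,5): →(7,5)(W), (5,5)(W), (4,5)(W), (8,2)(W), (8,1)(W), (8,0)(W) — all W, so L
Every other cell has at least one move into one of the L cells above, so it is W.
L cells per row: a=0: 3, a=1: 3, a=2: 3, a=3: 3, a=4: 1, a=5: 0, a=6: 1, a=7: 3, a=8: 3; total 20.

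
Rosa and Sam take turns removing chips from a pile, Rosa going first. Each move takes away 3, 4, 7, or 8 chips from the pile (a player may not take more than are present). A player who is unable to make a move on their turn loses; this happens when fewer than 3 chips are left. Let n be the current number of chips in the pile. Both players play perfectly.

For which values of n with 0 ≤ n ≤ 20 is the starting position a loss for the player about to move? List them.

0, 1, 2, 11, 12, 13

Positions with no move are L. A position that does have a move is losing for the player to move precisely when every available move leads to a winning position for the opponent. Fill in the labels:
n=0: no move → L
n=1: no move → L
n=2: no move → L
n=3: W (go to 0, an L position)
n=4: W (go to 1, an L position)
n=5: W (go to 2, an L position)
n=6: W (go to 2, an L position)
n=7: W (go to 0, an L position)
n=8: W (go to 1, an L position)
n=9: W (go to 2, an L position)
n=10: W (go to 2, an L position)
n=11: L (options 8(W), 7(W), 4(W), 3(W) are all W)
n=12: L (options 9(W), 8(W), 5(W), 4(W) are all W)
n=13: L (options 10(W), 9(W), 6(W), 5(W) are all W)
n=14: W (go to 11, an L position)
n=15: W (go to 12, an L position)
n=16: W (go to 13, an L position)
n=17: W (go to 13, an L position)
n=18: W (go to 11, an L position)
n=19: W (go to 12, an L position)
n=20: W (go to 13, an L position)
The losing starting values of n are exactly the entries labelled L in this table (6 of them).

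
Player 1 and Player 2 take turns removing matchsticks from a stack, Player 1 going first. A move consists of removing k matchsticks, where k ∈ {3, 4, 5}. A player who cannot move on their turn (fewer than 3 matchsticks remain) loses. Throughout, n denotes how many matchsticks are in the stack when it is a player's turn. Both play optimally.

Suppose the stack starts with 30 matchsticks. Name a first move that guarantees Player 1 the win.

Label each position W (a win for the player to move) or L (a loss). A position with no legal move is L; any other position is W exactly when some move reaches an L, and L when every move reaches a W.
n=0: no move → L
n=1: no move → L
n=2: no move → L
n=3: reaches L-position 0 → W
n=4: reaches L-position 1 → W
n=5: reaches L-position 2 → W
n=6: reaches L-position 2 → W
n=7: reaches L-position 2 → W
n=8: only reaches 5(W), 4(W), 3(W), all W → L
n=9: only reaches 6(W), 5(W), 4(W), all W → L
n=10: only reaches 7(W), 6(W), 5(W), all W → L
n=11: reaches L-position 8 → W
n=12: reaches L-position 9 → W
n=13: reaches L-position 10 → W
n=14: reaches L-position 10 → W
n=15: reaches L-position 10 → W
n=16: only reaches 13(W), 12(W), 11(W), all W → L
n=17: only reaches 14(W), 13(W), 12(W), all W → L
n=18: only reaches 15(W), 14(W), 13(W), all W → L
n=19: reaches L-position 16 → W
n=20: reaches L-position 17 → W
n=21: reaches L-position 18 → W
n=22: reaches L-position 18 → W
n=23: reaches L-position 18 → W
n=24: only reaches 21(W), 20(W), 19(W), all W → L
n=25: only reaches 22(W), 21(W), 20(W), all W → L
n=26: only reaches 23(W), 22(W), 21(W), all W → L
n=27: reaches L-position 24 → W
n=28: reaches L-position 25 → W
n=29: reaches L-position 26 → W
n=30: reaches L-position 26 → W
From 30, the L positions reachable in one move are: 26, 25. Any move reaching one of these is winning.

Remove 4, leaving 26.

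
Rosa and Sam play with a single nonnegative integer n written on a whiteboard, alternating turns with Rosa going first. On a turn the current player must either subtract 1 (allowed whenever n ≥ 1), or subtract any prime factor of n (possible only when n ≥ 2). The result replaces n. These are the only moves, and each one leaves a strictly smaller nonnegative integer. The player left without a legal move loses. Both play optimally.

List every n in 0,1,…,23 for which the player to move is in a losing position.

Compute win/loss labels from the base case upward. A position with no move is L. Any other position is W if it can reach an L in one move, else L.
n=0: no move → L
n=1: W (go to 0, an L position)
n=2: W (go to 0, an L position)
n=3: W (go to 0, an L position)
n=4: L (options 2(W), 3(W) are all W)
n=5: W (go to 0, an L position)
n=6: W (go to 4, an L position)
n=7: W (go to 0, an L position)
n=8: L (options 6(W), 7(W) are all W)
n=9: W (go to 8, an L position)
n=10: W (go to 8, an L position)
n=11: W (go to 0, an L position)
n=12: L (options 9(W), 10(W), 11(W) are all W)
n=13: W (go to 0, an L position)
n=14: W (go to 12, an L position)
n=15: W (go to 12, an L position)
n=16: L (options 14(W), 15(W) are all W)
n=17: W (go to 0, an L position)
n=18: W (go to 16, an L position)
n=19: W (go to 0, an L position)
n=20: L (options 15(W), 18(W), 19(W) are all W)
n=21: W (go to 20, an L position)
n=22: W (go to 20, an L position)
n=23: W (go to 0, an L position)
Reading off the rows marked L gives the requested list; there are 6 such values of n.

0, 4, 8, 12, 16, 20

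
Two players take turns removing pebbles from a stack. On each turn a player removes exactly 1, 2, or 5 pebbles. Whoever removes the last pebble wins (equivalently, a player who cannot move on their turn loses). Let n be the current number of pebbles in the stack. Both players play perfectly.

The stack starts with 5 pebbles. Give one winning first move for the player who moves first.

Label each position W (a win for the player to move) or L (a loss). A position with no legal move is L; any other position is W exactly when some move reaches an L, and L when every move reaches a W.
n=0: no move → L
n=1: →0(L), so W
n=2: →0(L), so W
n=3: →2(W), 1(W) — all W, so L
n=4: →3(L), so W
n=5: →3(L), so W
From 5, the L positions reachable in one move are: 3, 0. Any move reaching one of these is winning.

Remove 2, leaving 3.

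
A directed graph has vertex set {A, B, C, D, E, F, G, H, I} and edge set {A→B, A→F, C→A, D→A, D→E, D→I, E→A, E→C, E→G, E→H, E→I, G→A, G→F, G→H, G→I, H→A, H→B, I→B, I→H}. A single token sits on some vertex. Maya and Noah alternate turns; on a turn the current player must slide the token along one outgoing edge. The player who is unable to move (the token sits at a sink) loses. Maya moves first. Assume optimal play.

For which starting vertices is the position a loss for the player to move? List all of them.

B, C, D, F

Use the standard recursion: the mover loses at a terminal position; elsewhere, the mover wins exactly when some move hands the opponent an L position.
Every edge goes from a vertex to one that appears earlier in the order B, F, A, H, I, G, C, E, D, so processing vertices in that order labels each vertex after all of its successors.
B: no outgoing edge → L
F: no outgoing edge → L
A: →F(L), so W
H: →B(L), so W
I: →B(L), so W
G: →F(L), so W
C: →A(W) only, which is W, so L
E: →C(L), so W
D: →E(W), I(W), A(W) — all W, so L
The losing starting vertices are exactly the entries labelled L in this table (4 of them).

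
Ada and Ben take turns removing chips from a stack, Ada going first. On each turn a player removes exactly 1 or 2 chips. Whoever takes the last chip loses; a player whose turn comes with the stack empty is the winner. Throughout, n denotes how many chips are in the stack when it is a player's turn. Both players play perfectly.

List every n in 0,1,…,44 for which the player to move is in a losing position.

1, 4, 7, 10, 13, 16, 19, 22, 25, 28, 31, 34, 37, 40, 43

Label each position W (a win for the player to move) or L (a loss). A position with no legal move is W; any other position is W exactly when some move reaches an L, and L when every move reaches a W.
n=0: no move; the opponent has just taken the last chip and therefore loses → W
n=1: only reaches 0(W), which is W → L
n=2: reaches L-position 1 → W
n=3: reaches L-position 1 → W
n=4: only reaches 3(W), 2(W), all W → L
n=5: reaches L-position 4 → W
n=6: reaches L-position 4 → W
n=7: only reaches 6(W), 5(W), all W → L
n=8: reaches L-position 7 → W
n=9: reaches L-position 7 → W
n=10: only reaches 9(W), 8(W), all W → L
n=11: reaches L-position 10 → W
n=12: reaches L-position 10 → W
n=13: only reaches 12(W), 11(W), all W → L
n=14: reaches L-position 13 → W
n=15: reaches L-position 13 → W
n=16: only reaches 15(W), 14(W), all W → L
n=17: reaches L-position 16 → W
n=18: reaches L-position 16 → W
n=19: only reaches 18(W), 17(W), all W → L
n=20: reaches L-position 19 → W
n=21: reaches L-position 19 → W
n=22: only reaches 21(W), 20(W), all W → L
n=23: reaches L-position 22 → W
n=24: reaches L-position 22 → W
n=25: only reaches 24(W), 23(W), all W → L
n=26: reaches L-position 25 → W
n=27: reaches L-position 25 → W
n=28: only reaches 27(W), 26(W), all W → L
n=29: reaches L-position 28 → W
n=30: reaches L-position 28 → W
n=31: only reaches 30(W), 29(W), all W → L
n=32: reaches L-position 31 → W
n=33: reaches L-position 31 → W
n=34: only reaches 33(W), 32(W), all W → L
n=35: reaches L-position 34 → W
n=36: reaches L-position 34 → W
n=37: only reaches 36(W), 35(W), all W → L
n=38: reaches L-position 37 → W
n=39: reaches L-position 37 → W
n=40: only reaches 39(W), 38(W), all W → L
n=41: reaches L-position 40 → W
n=42: reaches L-position 40 → W
n=43: only reaches 42(W), 41(W), all W → L
n=44: reaches L-position 43 → W
Reading off the rows marked L gives the requested list; there are 15 such values of n.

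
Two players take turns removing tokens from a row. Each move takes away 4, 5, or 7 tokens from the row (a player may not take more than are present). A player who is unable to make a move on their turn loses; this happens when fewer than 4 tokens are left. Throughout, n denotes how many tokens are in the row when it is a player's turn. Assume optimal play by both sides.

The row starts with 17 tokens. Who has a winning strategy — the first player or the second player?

The first player wins.

Work bottom-up. With no move the player to move loses. Otherwise the position is W if at least one move leads to an L position for the opponent, and L if every move leads to a W.
n=0: no move → L
n=1: no move → L
n=2: no move → L
n=3: no move → L
n=4: reaches L-position 0 → W
n=5: reaches L-position 1 → W
n=6: reaches L-position 2 → W
n=7: reaches L-position 3 → W
n=8: reaches L-position 3 → W
n=9: reaches L-position 2 → W
n=10: reaches L-position 3 → W
n=11: only reaches 7(W), 6(W), 4(W), all W → L
n=12: only reaches 8(W), 7(W), 5(W), all W → L
n=13: only reaches 9(W), 8(W), 6(W), all W → L
n=14: only reaches 10(W), 9(W), 7(W), all W → L
n=15: reaches L-position 11 → W
n=16: reaches L-position 12 → W
n=17: reaches L-position 13 → W
The starting position 17 is W: the player to move should remove 4, leaving 13, handing over an L position.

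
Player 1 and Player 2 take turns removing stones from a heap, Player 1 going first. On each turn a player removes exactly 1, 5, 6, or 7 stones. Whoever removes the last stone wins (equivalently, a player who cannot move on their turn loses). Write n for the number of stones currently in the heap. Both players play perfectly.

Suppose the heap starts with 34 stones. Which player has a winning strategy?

Player 1 wins.

Use the standard recursion: the mover loses at a terminal position; elsewhere, the mover wins exactly when some move hands the opponent an L position.
n=0: no move → L
n=1: W (go to 0, an L position)
n=2: L (sole option 1(W) is W)
n=3: W (go to 2, an L position)
n=4: L (sole option 3(W) is W)
n=5: W (go to 4, an L position)
n=6: W (go to 0, an L position)
n=7: W (go to 2, an L position)
n=8: W (go to 2, an L position)
n=9: W (go to 4, an L position)
n=10: W (go to 4, an L position)
n=11: W (go to 4, an L position)
n=12: L (options 11(W), 7(W), 6(W), 5(W) are all W)
n=13: W (go to 12, an L position)
n=14: L (options 13(W), 9(W), 8(W), 7(W) are all W)
n=15: W (go to 14, an L position)
n=16: L (options 15(W), 11(W), 10(W), 9(W) are all W)
n=17: W (go to 16, an L position)
n=18: W (go to 12, an L position)
n=19: W (go to 14, an L position)
n=20: W (go to 14, an L position)
n=21: W (go to 16, an L position)
n=22: W (go to 16, an L position)
n=23: W (go to 16, an L position)
n=24: L (options 23(W), 19(W), 18(W), 17(W) are all W)
n=25: W (go to 24, an L position)
n=26: L (options 25(W), 21(W), 20(W), 19(W) are all W)
n=27: W (go to 26, an L position)
n=28: L (options 27(W), 23(W), 22(W), 21(W) are all W)
n=29: W (go to 28, an L position)
n=30: W (go to 24, an L position)
n=31: W (go to 26, an L position)
n=32: W (go to 26, an L position)
n=33: W (go to 28, an L position)
n=34: W (go to 28, an L position)
From 34 Player 1 can remove 6, leaving 28, reaching an L position.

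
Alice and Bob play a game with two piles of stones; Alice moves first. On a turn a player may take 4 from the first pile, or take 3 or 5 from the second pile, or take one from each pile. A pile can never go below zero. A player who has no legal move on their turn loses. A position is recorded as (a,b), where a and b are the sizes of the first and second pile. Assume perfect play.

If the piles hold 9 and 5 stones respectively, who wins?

Alice wins.

Use the standard recursion: the mover loses at a terminal position; elsewhere, the mover wins exactly when some move hands the opponent an L position.
No move ever increases a pile, so every position that can arise here has a ≤ 9 and b ≤ 5; it is enough to label the cells with 0 ≤ a ≤ 9 and 0 ≤ b ≤ 5.
Every move lowers a or b (never raises either), so fill the grid row by row in increasing a, and left to right within a row: each cell's successors are then already labelled.
      b=0  b=1  b=2  b=3  b=4  b=5
a=0:    L    L    L    W    W    W
a=1:    L    W    W    W    L    W
a=2:    L    W    L    W    L    W
a=3:    L    W    L    W    L    W
a=4:    W    W    W    W    L    W
a=5:    W    L    L    L    W    W
a=6:    W    L    W    W    W    L
a=7:    W    L    W    L    W    L
a=8:    L    L    W    W    W    W
a=9:    L    W    W    W    L    W
Cells with no legal move (terminal, hence L): (0,0), (0,1), (0,2), (1,0), (2,0), (3,0).
The remaining L cells, each justified by listing all of its moves:
(1,4): moves to (1,1)(W), (0,3)(W); every one is W ⇒ L
(2,2): the only move is to (1,1)(W), a W ⇒ L
(2,4): moves to (2,1)(W), (1,3)(W); every one is W ⇒ L
(3,2): the only move is to (2,1)(W), a W ⇒ L
(3,4): moves to (3,1)(W), (2,3)(W); every one is W ⇒ L
(4,4): moves to (0,4)(W), (4,1)(W), (3,3)(W); every one is W ⇒ L
(5,1): moves to (1,1)(W), (4,0)(W); every one is W ⇒ L
(5,2): moves to (1,2)(W), (4,1)(W); every one is W ⇒ L
(5,3): moves to (1,3)(W), (5,0)(W), (4,2)(W); every one is W ⇒ L
(6,1): moves to (2,1)(W), (5,0)(W); every one is W ⇒ L
(6,5): moves to (2,5)(W), (6,2)(W), (6,0)(W), (5,4)(W); every one is W ⇒ L
(7,1): moves to (3,1)(W), (6,0)(W); every one is W ⇒ L
(7,3): moves to (3,3)(W), (7,0)(W), (6,2)(W); every one is W ⇒ L
(7,5): moves to (3,5)(W), (7,2)(W), (7,0)(W), (6,4)(W); every one is W ⇒ L
(8,0): the only move is to (4,0)(W), a W ⇒ L
(8,1): moves to (4,1)(W), (7,0)(W); every one is W ⇒ L
(9,0): the only move is to (5,0)(W), a W ⇒ L
(9,4): moves to (5,4)(W), (9,1)(W), (8,3)(W); every one is W ⇒ L
Every other cell has at least one move into one of the L cells above, so it is W.
The starting position (9,5) is W: Alice should move to (9,0), handing over an L position.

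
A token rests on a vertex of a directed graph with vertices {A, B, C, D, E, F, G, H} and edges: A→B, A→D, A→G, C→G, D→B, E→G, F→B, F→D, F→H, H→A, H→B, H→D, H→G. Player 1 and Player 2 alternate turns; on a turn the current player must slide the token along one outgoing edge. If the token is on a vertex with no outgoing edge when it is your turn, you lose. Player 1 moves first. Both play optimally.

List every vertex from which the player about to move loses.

Compute win/loss labels from the base case upward. A position with no move is L. Any other position is W if it can reach an L in one move, else L.
Every edge goes from a vertex to one that appears earlier in the order B, G, E, D, A, H, C, F, so processing vertices in that order labels each vertex after all of its successors.
B: no outgoing edge → L
G: no outgoing edge → L
E: →G(L), so W
D: →B(L), so W
A: →G(L), so W
H: →G(L), so W
C: →G(L), so W
F: →B(L), so W
Reading off the rows marked L gives the requested list; there are 2 such vertices.

B, G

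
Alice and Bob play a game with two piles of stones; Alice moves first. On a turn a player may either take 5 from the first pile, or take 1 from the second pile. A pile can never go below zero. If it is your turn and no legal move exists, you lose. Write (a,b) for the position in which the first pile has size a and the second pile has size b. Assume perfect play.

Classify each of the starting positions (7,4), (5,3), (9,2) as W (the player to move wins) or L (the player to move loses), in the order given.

(7,4): W, (5,3): L, (9,2): W

Positions with no move are L. A position that does have a move is losing for the player to move precisely when every available move leads to a winning position for the opponent. Fill in the labels:
No move ever increases a pile, so every position that can arise here has a ≤ 9 and b ≤ 4; it is enough to label the cells with 0 ≤ a ≤ 9 and 0 ≤ b ≤ 4.
Every move lowers a or b (never raises either), so fill the grid row by row in increasing a, and left to right within a row: each cell's successors are then already labelled.
      b=0  b=1  b=2  b=3  b=4
a=0:    L    W    L    W    L
a=1:    L    W    L    W    L
a=2:    L    W    L    W    L
a=3:    L    W    L    W    L
a=4:    L    W    L    W    L
a=5:    W    L    W    L    W
a=6:    W    L    W    L    W
a=7:    W    L    W    L    W
a=8:    W    L    W    L    W
a=9:    W    L    W    L    W
Cells with no legal move (terminal, hence L): (0,0), (1,0), (2,0), (3,0), (4,0).
The remaining L cells, each justified by listing all of its moves:
(0,2): →(0,1)(W) only, which is W, so L
(0,4): →(0,3)(W) only, which is W, so L
(1,2): →(1,1)(W) only, which is W, so L
(1,4): →(1,3)(W) only, which is W, so L
(2,2): →(2,1)(W) only, which is W, so L
(2,4): →(2,3)(W) only, which is W, so L
(3,2): →(3,1)(W) only, which is W, so L
(3,4): →(3,3)(W) only, which is W, so L
(4,2): →(4,1)(W) only, which is W, so L
(4,4): →(4,3)(W) only, which is W, so L
(5,1): →(0,1)(W), (5,0)(W) — all W, so L
(5,3): →(0,3)(W), (5,2)(W) — all W, so L
(6,1): →(1,1)(W), (6,0)(W) — all W, so L
(6,3): →(1,3)(W), (6,2)(W) — all W, so L
(7,1): →(2,1)(W), (7,0)(W) — all W, so L
(7,3): →(2,3)(W), (7,2)(W) — all W, so L
(8,1): →(3,1)(W), (8,0)(W) — all W, so L
(8,3): →(3,3)(W), (8,2)(W) — all W, so L
(9,1): →(4,1)(W), (9,0)(W) — all W, so L
(9,3): →(4,3)(W), (9,2)(W) — all W, so L
Every other cell has at least one move into one of the L cells above, so it is W.
(7,4): the move to (2,4) reaches an L cell, so W
(5,3): one of the L cells justified above, so L
(9,2): the move to (4,2) reaches an L cell, so W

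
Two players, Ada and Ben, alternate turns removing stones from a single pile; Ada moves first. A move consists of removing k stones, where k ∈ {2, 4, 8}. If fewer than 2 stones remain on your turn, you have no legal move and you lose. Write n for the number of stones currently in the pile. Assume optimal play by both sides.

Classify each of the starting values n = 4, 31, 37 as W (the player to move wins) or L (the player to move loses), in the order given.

Positions with no move are L. A position that does have a move is losing for the player to move precisely when every available move leads to a winning position for the opponent. Fill in the labels:
n=0: no move → L
n=1: no move → L
n=2: →0(L), so W
n=3: →1(L), so W
n=4: →0(L), so W
n=5: →1(L), so W
n=6: →4(W), 2(W) — all W, so L
n=7: →5(W), 3(W) — all W, so L
n=8: →6(L), so W
n=9: →7(L), so W
n=10: →6(L), so W
n=11: →7(L), so W
n=12: →10(W), 8(W), 4(W) — all W, so L
n=13: →11(W), 9(W), 5(W) — all W, so L
n=14: →12(L), so W
n=15: →13(L), so W
n=16: →12(L), so W
n=17: →13(L), so W
n=18: →16(W), 14(W), 10(W) — all W, so L
n=19: →17(W), 15(W), 11(W) — all W, so L
n=20: →18(L), so W
n=21: →19(L), so W
n=22: →18(L), so W
n=23: →19(L), so W
n=24: →22(W), 20(W), 16(W) — all W, so L
n=25: →23(W), 21(W), 17(W) — all W, so L
n=26: →24(L), so W
n=27: →25(L), so W
n=28: →24(L), so W
n=29: →25(L), so W
n=30: →28(W), 26(W), 22(W) — all W, so L
n=31: →29(W), 27(W), 23(W) — all W, so L
n=32: →30(L), so W
n=33: →31(L), so W
n=34: →30(L), so W
n=35: →31(L), so W
n=36: →34(W), 32(W), 28(W) — all W, so L
n=37: →35(W), 33(W), 29(W) — all W, so L

4: W, 31: L, 37: L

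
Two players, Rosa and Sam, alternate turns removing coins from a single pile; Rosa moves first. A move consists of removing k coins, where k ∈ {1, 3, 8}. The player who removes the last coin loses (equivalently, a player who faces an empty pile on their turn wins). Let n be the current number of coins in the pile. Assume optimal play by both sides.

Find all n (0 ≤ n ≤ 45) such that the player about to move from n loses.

Compute win/loss labels from the base case upward. A position with no move is W. Any other position is W if it can reach an L in one move, else L.
n=0: no move; the opponent has just taken the last coin and therefore loses → W
n=1: L (sole option 0(W) is W)
n=2: W (go to 1, an L position)
n=3: L (options 2(W), 0(W) are all W)
n=4: W (go to 3, an L position)
n=5: L (options 4(W), 2(W) are all W)
n=6: W (go to 5, an L position)
n=7: L (options 6(W), 4(W) are all W)
n=8: W (go to 7, an L position)
n=9: W (go to 1, an L position)
n=10: W (go to 7, an L position)
n=11: W (go to 3, an L position)
n=12: L (options 11(W), 9(W), 4(W) are all W)
n=13: W (go to 12, an L position)
n=14: L (options 13(W), 11(W), 6(W) are all W)
n=15: W (go to 14, an L position)
n=16: L (options 15(W), 13(W), 8(W) are all W)
n=17: W (go to 16, an L position)
n=18: L (options 17(W), 15(W), 10(W) are all W)
n=19: W (go to 18, an L position)
n=20: W (go to 12, an L position)
n=21: W (go to 18, an L position)
n=22: W (go to 14, an L position)
n=23: L (options 22(W), 20(W), 15(W) are all W)
n=24: W (go to 23, an L position)
n=25: L (options 24(W), 22(W), 17(W) are all W)
n=26: W (go to 25, an L position)
n=27: L (options 26(W), 24(W), 19(W) are all W)
n=28: W (go to 27, an L position)
n=29: L (options 28(W), 26(W), 21(W) are all W)
n=30: W (go to 29, an L position)
n=31: W (go to 23, an L position)
n=32: W (go to 29, an L position)
n=33: W (go to 25, an L position)
n=34: L (options 33(W), 31(W), 26(W) are all W)
n=35: W (go to 34, an L position)
n=36: L (options 35(W), 33(W), 28(W) are all W)
n=37: W (go to 36, an L position)
n=38: L (options 37(W), 35(W), 30(W) are all W)
n=39: W (go to 38, an L position)
n=40: L (options 39(W), 37(W), 32(W) are all W)
n=41: W (go to 40, an L position)
n=42: W (go to 34, an L position)
n=43: W (go to 40, an L position)
n=44: W (go to 36, an L position)
n=45: L (options 44(W), 42(W), 37(W) are all W)
Reading off the rows marked L gives the requested list; there are 17 such values of n.

1, 3, 5, 7, 12, 14, 16, 18, 23, 25, 27, 29, 34, 36, 38, 40, 45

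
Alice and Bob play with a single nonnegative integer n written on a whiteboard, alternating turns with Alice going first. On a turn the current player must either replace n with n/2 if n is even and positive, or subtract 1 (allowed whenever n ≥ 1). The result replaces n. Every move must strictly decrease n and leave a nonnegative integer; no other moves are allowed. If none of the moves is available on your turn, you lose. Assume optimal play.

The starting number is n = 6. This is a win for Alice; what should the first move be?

Move to 5.

Work bottom-up. With no move the player to move loses. Otherwise the position is W if at least one move leads to an L position for the opponent, and L if every move leads to a W.
n=0: no move → L
n=1: W (go to 0, an L position)
n=2: L (sole option 1(W) is W)
n=3: W (go to 2, an L position)
n=4: W (go to 2, an L position)
n=5: L (sole option 4(W) is W)
n=6: W (go to 5, an L position)
From 6, the L positions reachable in one move are: 5.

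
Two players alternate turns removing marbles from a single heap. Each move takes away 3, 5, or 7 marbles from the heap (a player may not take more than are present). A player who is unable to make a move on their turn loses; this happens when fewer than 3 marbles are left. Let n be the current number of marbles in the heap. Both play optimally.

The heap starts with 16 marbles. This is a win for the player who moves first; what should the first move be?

Label each position W (a win for the player to move) or L (a loss). A position with no legal move is L; any other position is W exactly when some move reaches an L, and L when every move reaches a W.
n=0: no move → L
n=1: no move → L
n=2: no move → L
n=3: W (go to 0, an L position)
n=4: W (go to 1, an L position)
n=5: W (go to 2, an L position)
n=6: W (go to 1, an L position)
n=7: W (go to 2, an L position)
n=8: W (go to 1, an L position)
n=9: W (go to 2, an L position)
n=10: L (options 7(W), 5(W), 3(W) are all W)
n=11: L (options 8(W), 6(W), 4(W) are all W)
n=12: L (options 9(W), 7(W), 5(W) are all W)
n=13: W (go to 10, an L position)
n=14: W (go to 11, an L position)
n=15: W (go to 12, an L position)
n=16: W (go to 11, an L position)
From 16, the L positions reachable in one move are: 11.

Remove 5, leaving 11.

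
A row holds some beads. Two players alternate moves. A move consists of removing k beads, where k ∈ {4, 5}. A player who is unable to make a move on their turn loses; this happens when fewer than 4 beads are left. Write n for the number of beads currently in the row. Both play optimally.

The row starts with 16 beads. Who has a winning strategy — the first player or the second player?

The first player wins.

Build the W/L table. Terminal = L. A non-terminal position is W if it has a move to some L; otherwise it is L.
n=0: no move → L
n=1: no move → L
n=2: no move → L
n=3: no move → L
n=4: →0(L), so W
n=5: →1(L), so W
n=6: →2(L), so W
n=7: →3(L), so W
n=8: →3(L), so W
n=9: →5(W), 4(W) — all W, so L
n=10: →6(W), 5(W) — all W, so L
n=11: →7(W), 6(W) — all W, so L
n=12: →8(W), 7(W) — all W, so L
n=13: →9(L), so W
n=14: →10(L), so W
n=15: →11(L), so W
n=16: →12(L), so W
From 16 the player to move can remove 4, leaving 12, reaching an L position.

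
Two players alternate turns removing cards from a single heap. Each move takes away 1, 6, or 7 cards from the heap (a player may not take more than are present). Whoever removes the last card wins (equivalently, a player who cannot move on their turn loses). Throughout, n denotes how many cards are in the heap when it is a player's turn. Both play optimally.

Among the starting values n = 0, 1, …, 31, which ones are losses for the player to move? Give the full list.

0, 2, 4, 12, 14, 16, 24, 26, 28

Positions with no move are L. A position that does have a move is losing for the player to move precisely when every available move leads to a winning position for the opponent. Fill in the labels:
n=0: no move → L
n=1: →0(L), so W
n=2: →1(W) only, which is W, so L
n=3: →2(L), so W
n=4: →3(W) only, which is W, so L
n=5: →4(L), so W
n=6: →0(L), so W
n=7: →0(L), so W
n=8: →2(L), so W
n=9: →2(L), so W
n=10: →4(L), so W
n=11: →4(L), so W
n=12: →11(W), 6(W), 5(W) — all W, so L
n=13: →12(L), so W
n=14: →13(W), 8(W), 7(W) — all W, so L
n=15: →14(L), so W
n=16: →15(W), 10(W), 9(W) — all W, so L
n=17: →16(L), so W
n=18: →12(L), so W
n=19: →12(L), so W
n=20: →14(L), so W
n=21: →14(L), so W
n=22: →16(L), so W
n=23: →16(L), so W
n=24: →23(W), 18(W), 17(W) — all W, so L
n=25: →24(L), so W
n=26: →25(W), 20(W), 19(W) — all W, so L
n=27: →26(L), so W
n=28: →27(W), 22(W), 21(W) — all W, so L
n=29: →28(L), so W
n=30: →24(L), so W
n=31: →24(L), so W
The losing starting values of n are exactly the entries labelled L in this table (9 of them).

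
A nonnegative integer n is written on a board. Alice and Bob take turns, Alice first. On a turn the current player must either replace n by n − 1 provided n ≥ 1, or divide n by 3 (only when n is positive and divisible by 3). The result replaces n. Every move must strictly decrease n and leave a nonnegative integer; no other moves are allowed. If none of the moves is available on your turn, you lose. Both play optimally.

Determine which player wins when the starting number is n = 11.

Bob wins.

Build the W/L table. Terminal = L. A non-terminal position is W if it has a move to some L; otherwise it is L.
n=0: no move → L
n=1: can move to 0, which is L ⇒ W
n=2: the only move is to 1(W), a W ⇒ L
n=3: can move to 2, which is L ⇒ W
n=4: the only move is to 3(W), a W ⇒ L
n=5: can move to 4, which is L ⇒ W
n=6: can move to 2, which is L ⇒ W
n=7: the only move is to 6(W), a W ⇒ L
n=8: can move to 7, which is L ⇒ W
n=9: moves to 3(W), 8(W); every one is W ⇒ L
n=10: can move to 9, which is L ⇒ W
n=11: the only move is to 10(W), a W ⇒ L
Every move from 11 reaches a W position, so the mover loses.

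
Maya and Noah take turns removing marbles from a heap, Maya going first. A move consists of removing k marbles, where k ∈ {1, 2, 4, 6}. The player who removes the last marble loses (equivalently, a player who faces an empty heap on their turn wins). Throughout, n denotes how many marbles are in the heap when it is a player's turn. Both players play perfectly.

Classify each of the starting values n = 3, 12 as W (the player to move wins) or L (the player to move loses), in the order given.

3: W, 12: L

Label each position W (a win for the player to move) or L (a loss). A position with no legal move is W; any other position is W exactly when some move reaches an L, and L when every move reaches a W.
n=0: no move; the opponent has just taken the last marble and therefore loses → W
n=1: only reaches 0(W), which is W → L
n=2: reaches L-position 1 → W
n=3: reaches L-position 1 → W
n=4: only reaches 3(W), 2(W), 0(W), all W → L
n=5: reaches L-position 4 → W
n=6: reaches L-position 4 → W
n=7: reaches L-position 1 → W
n=8: reaches L-position 4 → W
n=9: only reaches 8(W), 7(W), 5(W), 3(W), all W → L
n=10: reaches L-position 9 → W
n=11: reaches L-position 9 → W
n=12: only reaches 11(W), 10(W), 8(W), 6(W), all W → L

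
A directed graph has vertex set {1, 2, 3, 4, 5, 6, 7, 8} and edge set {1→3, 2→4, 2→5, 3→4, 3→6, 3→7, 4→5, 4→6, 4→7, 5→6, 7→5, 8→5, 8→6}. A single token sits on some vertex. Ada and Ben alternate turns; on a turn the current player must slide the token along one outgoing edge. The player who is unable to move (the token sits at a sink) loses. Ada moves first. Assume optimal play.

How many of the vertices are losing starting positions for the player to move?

4

Build the W/L table. Terminal = L. A non-terminal position is W if it has a move to some L; otherwise it is L.
Every edge goes from a vertex to one that appears earlier in the order 6, 5, 7, 4, 3, 1, 8, 2, so processing vertices in that order labels each vertex after all of its successors.
6: no outgoing edge → L
5: →6(L), so W
7: →5(W) only, which is W, so L
4: →7(L), so W
3: →7(L), so W
1: →3(W) only, which is W, so L
8: →6(L), so W
2: →4(W), 5(W) — all W, so L
The L vertices are 1, 2, 6, 7; that is 4 in all.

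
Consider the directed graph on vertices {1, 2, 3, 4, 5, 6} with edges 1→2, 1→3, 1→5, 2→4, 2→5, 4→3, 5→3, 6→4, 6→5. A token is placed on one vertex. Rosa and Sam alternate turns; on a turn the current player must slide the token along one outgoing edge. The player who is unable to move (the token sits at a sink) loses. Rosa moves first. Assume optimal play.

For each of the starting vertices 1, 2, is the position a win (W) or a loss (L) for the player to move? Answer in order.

1: W, 2: L

Compute win/loss labels from the base case upward. A position with no move is L. Any other position is W if it can reach an L in one move, else L.
Every edge goes from a vertex to one that appears earlier in the order 3, 4, 5, 2, 1, 6, so processing vertices in that order labels each vertex after all of its successors.
3: no outgoing edge → L
4: →3(L), so W
5: →3(L), so W
2: →5(W), 4(W) — all W, so L
1: →2(L), so W
6: →5(W), 4(W) — all W, so L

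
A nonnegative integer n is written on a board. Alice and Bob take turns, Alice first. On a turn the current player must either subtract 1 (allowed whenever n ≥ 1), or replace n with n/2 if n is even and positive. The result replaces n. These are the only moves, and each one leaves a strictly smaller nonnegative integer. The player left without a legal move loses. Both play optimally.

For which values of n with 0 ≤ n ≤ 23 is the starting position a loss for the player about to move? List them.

Work bottom-up. With no move the player to move loses. Otherwise the position is W if at least one move leads to an L position for the opponent, and L if every move leads to a W.
n=0: no move → L
n=1: W (go to 0, an L position)
n=2: L (sole option 1(W) is W)
n=3: W (go to 2, an L position)
n=4: W (go to 2, an L position)
n=5: L (sole option 4(W) is W)
n=6: W (go to 5, an L position)
n=7: L (sole option 6(W) is W)
n=8: W (go to 7, an L position)
n=9: L (sole option 8(W) is W)
n=10: W (go to 5, an L position)
n=11: L (sole option 10(W) is W)
n=12: W (go to 11, an L position)
n=13: L (sole option 12(W) is W)
n=14: W (go to 7, an L position)
n=15: L (sole option 14(W) is W)
n=16: W (go to 15, an L position)
n=17: L (sole option 16(W) is W)
n=18: W (go to 9, an L position)
n=19: L (sole option 18(W) is W)
n=20: W (go to 19, an L position)
n=21: L (sole option 20(W) is W)
n=22: W (go to 11, an L position)
n=23: L (sole option 22(W) is W)
The losing starting values of n are exactly the entries labelled L in this table (12 of them).

0, 2, 5, 7, 9, 11, 13, 15, 17, 19, 21, 23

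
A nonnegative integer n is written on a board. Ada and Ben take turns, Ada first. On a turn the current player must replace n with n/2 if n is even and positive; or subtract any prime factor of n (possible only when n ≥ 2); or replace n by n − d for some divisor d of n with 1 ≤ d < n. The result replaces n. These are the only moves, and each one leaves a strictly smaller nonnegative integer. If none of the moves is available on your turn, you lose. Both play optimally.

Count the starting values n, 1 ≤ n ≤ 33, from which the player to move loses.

Use the standard recursion: the mover loses at a terminal position; elsewhere, the mover wins exactly when some move hands the opponent an L position.
n=0: no move → L
n=1: no move → L
n=2: →0(L), so W
n=3: →0(L), so W
n=4: →2(W), 3(W) — all W, so L
n=5: →0(L), so W
n=6: →4(L), so W
n=7: →0(L), so W
n=8: →4(L), so W
n=9: →6(W), 8(W) — all W, so L
n=10: →9(L), so W
n=11: →0(L), so W
n=12: →9(L), so W
n=13: →0(L), so W
n=14: →7(W), 12(W), 13(W) — all W, so L
n=15: →14(L), so W
n=16: →14(L), so W
n=17: →0(L), so W
n=18: →9(L), so W
n=19: →0(L), so W
n=20: →10(W), 15(W), 16(W), 18(W), 19(W) — all W, so L
n=21: →14(L), so W
n=22: →20(L), so W
n=23: →0(L), so W
n=24: →20(L), so W
n=25: →20(L), so W
n=26: →13(W), 24(W), 25(W) — all W, so L
n=27: →26(L), so W
n=28: →14(L), so W
n=29: →0(L), so W
n=30: →20(L), so W
n=31: →0(L), so W
n=32: →16(W), 24(W), 28(W), 30(W), 31(W) — all W, so L
n=33: →32(L), so W
L entries with 1 ≤ n ≤ 33 (n=0 is outside the asked range and is not counted): n = 1, 4, 9, 14, 20, 26, 32; that makes 7.

7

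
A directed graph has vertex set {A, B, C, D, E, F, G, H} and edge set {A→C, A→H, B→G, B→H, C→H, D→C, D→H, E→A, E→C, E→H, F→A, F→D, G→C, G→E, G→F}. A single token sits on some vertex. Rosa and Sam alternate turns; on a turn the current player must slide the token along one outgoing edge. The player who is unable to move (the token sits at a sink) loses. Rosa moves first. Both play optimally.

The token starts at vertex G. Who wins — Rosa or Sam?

Rosa wins.

Use the standard recursion: the mover loses at a terminal position; elsewhere, the mover wins exactly when some move hands the opponent an L position.
Every edge goes from a vertex to one that appears earlier in the order H, C, D, A, E, F, G, B, so processing vertices in that order labels each vertex after all of its successors.
H: no outgoing edge → L
C: reaches L-position H → W
D: reaches L-position H → W
A: reaches L-position H → W
E: reaches L-position H → W
F: only reaches A(W), D(W), all W → L
G: reaches L-position F → W
B: reaches L-position H → W
The starting position G is W: Rosa should move to F, handing over an L position.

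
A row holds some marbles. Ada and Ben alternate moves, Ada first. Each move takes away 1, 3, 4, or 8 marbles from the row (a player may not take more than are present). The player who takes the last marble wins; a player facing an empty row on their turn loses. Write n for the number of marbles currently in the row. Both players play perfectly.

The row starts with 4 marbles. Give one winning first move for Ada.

Remove 4, leaving 0.

Work bottom-up. With no move the player to move loses. Otherwise the position is W if at least one move leads to an L position for the opponent, and L if every move leads to a W.
n=0: no move → L
n=1: reaches L-position 0 → W
n=2: only reaches 1(W), which is W → L
n=3: reaches L-position 2 → W
n=4: reaches L-position 0 → W
From 4, the L positions reachable in one move are: 0.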